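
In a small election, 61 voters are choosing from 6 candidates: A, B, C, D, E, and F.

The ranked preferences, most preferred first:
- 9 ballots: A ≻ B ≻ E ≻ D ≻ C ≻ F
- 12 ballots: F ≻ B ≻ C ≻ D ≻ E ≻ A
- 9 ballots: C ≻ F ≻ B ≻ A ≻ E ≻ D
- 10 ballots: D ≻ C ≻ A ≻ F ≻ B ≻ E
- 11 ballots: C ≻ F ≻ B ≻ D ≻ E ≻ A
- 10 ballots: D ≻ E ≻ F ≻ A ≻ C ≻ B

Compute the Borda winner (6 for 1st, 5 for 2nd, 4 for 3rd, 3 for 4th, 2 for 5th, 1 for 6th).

A: 9×6 + 12×1 + 9×3 + 10×4 + 11×1 + 10×3 = 174
B: 9×5 + 12×5 + 9×4 + 10×2 + 11×4 + 10×1 = 215
C: 9×2 + 12×4 + 9×6 + 10×5 + 11×6 + 10×2 = 256
D: 9×3 + 12×3 + 9×1 + 10×6 + 11×3 + 10×6 = 225
E: 9×4 + 12×2 + 9×2 + 10×1 + 11×2 + 10×5 = 160
F: 9×1 + 12×6 + 9×5 + 10×3 + 11×5 + 10×4 = 251

C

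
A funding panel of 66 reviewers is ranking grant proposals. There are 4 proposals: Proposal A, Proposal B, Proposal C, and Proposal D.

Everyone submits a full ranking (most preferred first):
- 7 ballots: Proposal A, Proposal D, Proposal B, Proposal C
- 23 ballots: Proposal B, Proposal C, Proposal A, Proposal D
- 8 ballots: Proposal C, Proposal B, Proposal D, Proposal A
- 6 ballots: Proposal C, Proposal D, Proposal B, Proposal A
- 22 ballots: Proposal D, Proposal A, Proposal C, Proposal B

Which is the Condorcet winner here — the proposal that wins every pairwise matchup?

Proposal C

Proposal C vs Proposal A: 37–29
Proposal C vs Proposal B: 36–30
Proposal C vs Proposal D: 37–29
Proposal C beats every other proposal.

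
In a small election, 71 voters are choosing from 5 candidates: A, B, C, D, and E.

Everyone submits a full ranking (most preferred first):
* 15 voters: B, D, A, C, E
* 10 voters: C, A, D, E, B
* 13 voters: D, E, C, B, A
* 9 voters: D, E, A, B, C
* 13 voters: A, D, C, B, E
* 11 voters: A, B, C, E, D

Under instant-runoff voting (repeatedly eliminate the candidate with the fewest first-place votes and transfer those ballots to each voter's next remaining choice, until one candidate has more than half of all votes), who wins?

Round 1: A 24, B 15, C 10, D 22, E 0. E eliminated.
Round 2: A 24, B 15, C 10, D 22. C eliminated.
Round 3: A 34, B 15, D 22. B eliminated.
Round 4: A 34, D 37. D has a majority (≥36).

D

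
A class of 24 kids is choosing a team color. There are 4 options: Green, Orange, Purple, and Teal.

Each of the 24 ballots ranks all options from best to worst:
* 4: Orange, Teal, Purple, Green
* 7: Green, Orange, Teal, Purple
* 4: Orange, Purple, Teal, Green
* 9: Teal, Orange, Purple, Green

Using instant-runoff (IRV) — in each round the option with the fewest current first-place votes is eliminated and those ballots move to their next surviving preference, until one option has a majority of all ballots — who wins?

Round 1: Green 7, Orange 8, Purple 0, Teal 9. Purple eliminated.
Round 2: Green 7, Orange 8, Teal 9. Green eliminated.
Round 3: Orange 15, Teal 9. Orange has a majority (≥13).

Orange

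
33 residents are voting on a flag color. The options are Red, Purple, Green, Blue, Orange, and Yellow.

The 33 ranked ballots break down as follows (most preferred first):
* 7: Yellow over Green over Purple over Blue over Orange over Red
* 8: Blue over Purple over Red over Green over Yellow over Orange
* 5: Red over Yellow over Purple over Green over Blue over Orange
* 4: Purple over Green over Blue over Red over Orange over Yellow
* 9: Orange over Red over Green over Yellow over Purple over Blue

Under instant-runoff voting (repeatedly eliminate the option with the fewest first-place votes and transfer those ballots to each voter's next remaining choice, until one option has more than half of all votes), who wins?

Yellow

Round 1: Red 5, Purple 4, Green 0, Blue 8, Orange 9, Yellow 7. Green eliminated.
Round 2: Red 5, Purple 4, Blue 8, Orange 9, Yellow 7. Purple eliminated.
Round 3: Red 5, Blue 12, Orange 9, Yellow 7. Red eliminated.
Round 4: Blue 12, Orange 9, Yellow 12. Orange eliminated.
Round 5: Blue 12, Yellow 21. Yellow has a majority (≥17).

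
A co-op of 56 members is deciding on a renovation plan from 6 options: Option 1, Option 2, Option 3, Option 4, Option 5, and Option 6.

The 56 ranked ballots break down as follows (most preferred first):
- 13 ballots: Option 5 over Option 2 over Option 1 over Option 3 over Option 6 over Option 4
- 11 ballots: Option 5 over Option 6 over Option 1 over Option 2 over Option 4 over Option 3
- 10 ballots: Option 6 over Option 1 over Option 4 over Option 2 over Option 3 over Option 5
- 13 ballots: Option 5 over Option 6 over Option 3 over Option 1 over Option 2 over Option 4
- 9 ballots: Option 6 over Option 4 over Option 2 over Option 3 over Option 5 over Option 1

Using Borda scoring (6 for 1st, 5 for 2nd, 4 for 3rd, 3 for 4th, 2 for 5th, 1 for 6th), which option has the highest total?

Option 1: 13×4 + 11×4 + 10×5 + 13×3 + 9×1 = 194
Option 2: 13×5 + 11×3 + 10×3 + 13×2 + 9×4 = 190
Option 3: 13×3 + 11×1 + 10×2 + 13×4 + 9×3 = 149
Option 4: 13×1 + 11×2 + 10×4 + 13×1 + 9×5 = 133
Option 5: 13×6 + 11×6 + 10×1 + 13×6 + 9×2 = 250
Option 6: 13×2 + 11×5 + 10×6 + 13×5 + 9×6 = 260

Option 6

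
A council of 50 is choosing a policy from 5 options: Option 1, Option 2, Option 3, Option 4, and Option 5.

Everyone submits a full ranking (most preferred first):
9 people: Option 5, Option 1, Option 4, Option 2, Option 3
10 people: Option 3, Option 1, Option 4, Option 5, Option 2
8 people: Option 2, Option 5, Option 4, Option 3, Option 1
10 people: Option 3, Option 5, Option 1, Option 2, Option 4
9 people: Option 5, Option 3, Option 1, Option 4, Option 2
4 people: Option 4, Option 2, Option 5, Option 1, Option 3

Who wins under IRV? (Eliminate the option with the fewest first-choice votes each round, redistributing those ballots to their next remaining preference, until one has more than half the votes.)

Round 1: Option 1 0, Option 2 8, Option 3 20, Option 4 4, Option 5 18. Option 1 eliminated.
Round 2: Option 2 8, Option 3 20, Option 4 4, Option 5 18. Option 4 eliminated.
Round 3: Option 2 12, Option 3 20, Option 5 18. Option 2 eliminated.
Round 4: Option 3 20, Option 5 30. Option 5 has a majority (≥26).

Option 5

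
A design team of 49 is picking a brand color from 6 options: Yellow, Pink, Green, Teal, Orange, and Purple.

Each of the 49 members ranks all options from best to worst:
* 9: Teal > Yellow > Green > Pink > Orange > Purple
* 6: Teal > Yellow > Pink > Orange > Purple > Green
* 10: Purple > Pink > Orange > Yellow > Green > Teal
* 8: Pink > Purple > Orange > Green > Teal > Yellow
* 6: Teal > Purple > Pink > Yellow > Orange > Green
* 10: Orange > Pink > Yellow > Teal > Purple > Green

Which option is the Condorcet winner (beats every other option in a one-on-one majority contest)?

Pink vs Yellow: 34–15
Pink vs Green: 40–9
Pink vs Teal: 28–21
Pink vs Orange: 39–10
Pink vs Purple: 33–16
Pink beats every other option.

Pink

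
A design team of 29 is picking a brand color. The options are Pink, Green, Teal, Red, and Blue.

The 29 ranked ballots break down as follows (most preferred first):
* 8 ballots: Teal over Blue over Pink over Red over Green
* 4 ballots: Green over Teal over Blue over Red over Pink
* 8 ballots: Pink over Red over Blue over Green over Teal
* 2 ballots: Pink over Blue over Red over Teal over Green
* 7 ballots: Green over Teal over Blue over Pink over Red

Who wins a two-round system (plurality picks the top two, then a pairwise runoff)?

Pink

Round 1 first-place votes: Pink 10, Green 11, Teal 8, Red 0, Blue 0. Green and Pink advance.
Runoff: Green is ranked above Pink on 11 ballots, Pink above Green on 18.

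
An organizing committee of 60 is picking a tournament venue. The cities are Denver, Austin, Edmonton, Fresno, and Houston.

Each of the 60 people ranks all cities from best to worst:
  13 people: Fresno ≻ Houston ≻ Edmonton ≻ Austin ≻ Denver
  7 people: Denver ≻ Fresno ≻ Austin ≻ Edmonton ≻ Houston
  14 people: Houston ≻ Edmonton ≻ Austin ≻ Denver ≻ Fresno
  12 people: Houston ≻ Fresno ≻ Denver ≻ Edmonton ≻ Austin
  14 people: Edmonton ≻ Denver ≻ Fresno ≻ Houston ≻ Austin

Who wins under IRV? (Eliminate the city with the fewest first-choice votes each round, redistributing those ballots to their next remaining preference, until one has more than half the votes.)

Fresno

Round 1: Denver 7, Austin 0, Edmonton 14, Fresno 13, Houston 26. Austin eliminated.
Round 2: Denver 7, Edmonton 14, Fresno 13, Houston 26. Denver eliminated.
Round 3: Edmonton 14, Fresno 20, Houston 26. Edmonton eliminated.
Round 4: Fresno 34, Houston 26. Fresno has a majority (≥31).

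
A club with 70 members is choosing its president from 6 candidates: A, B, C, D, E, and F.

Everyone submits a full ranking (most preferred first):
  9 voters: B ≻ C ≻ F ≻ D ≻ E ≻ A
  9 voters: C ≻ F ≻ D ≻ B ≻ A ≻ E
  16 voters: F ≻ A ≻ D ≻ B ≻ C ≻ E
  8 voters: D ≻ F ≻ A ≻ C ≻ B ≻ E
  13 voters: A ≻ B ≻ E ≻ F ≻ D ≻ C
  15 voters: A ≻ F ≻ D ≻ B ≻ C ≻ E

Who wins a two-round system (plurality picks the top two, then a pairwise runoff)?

Round 1 first-place votes: A 28, B 9, C 9, D 8, E 0, F 16. A and F advance.
Runoff: A is ranked above F on 28 ballots, F above A on 42.

F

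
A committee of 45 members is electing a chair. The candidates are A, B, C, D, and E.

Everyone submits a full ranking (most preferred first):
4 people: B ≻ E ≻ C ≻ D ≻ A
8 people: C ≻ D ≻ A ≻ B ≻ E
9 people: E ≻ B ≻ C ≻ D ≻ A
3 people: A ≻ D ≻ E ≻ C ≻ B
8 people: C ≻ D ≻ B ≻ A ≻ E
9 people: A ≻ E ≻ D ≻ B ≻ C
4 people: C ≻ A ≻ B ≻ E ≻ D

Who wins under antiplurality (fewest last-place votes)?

B

Last-place votes: A 13, B 3, C 9, D 4, E 16.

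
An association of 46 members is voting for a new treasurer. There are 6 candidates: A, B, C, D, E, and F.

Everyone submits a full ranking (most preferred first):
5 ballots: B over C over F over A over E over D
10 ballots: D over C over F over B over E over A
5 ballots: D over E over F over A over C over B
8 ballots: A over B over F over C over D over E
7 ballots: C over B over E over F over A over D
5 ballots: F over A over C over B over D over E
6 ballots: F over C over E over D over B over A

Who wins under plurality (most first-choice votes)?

First-place votes: A 8, B 5, C 7, D 15, E 0, F 11.

D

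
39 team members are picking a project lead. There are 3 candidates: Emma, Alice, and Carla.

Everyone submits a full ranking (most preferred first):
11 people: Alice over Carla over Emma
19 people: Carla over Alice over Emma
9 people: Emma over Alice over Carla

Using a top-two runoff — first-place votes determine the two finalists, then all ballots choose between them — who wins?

Alice

Round 1 first-place votes: Emma 9, Alice 11, Carla 19. Carla and Alice advance.
Runoff: Carla is ranked above Alice on 19 ballots, Alice above Carla on 20.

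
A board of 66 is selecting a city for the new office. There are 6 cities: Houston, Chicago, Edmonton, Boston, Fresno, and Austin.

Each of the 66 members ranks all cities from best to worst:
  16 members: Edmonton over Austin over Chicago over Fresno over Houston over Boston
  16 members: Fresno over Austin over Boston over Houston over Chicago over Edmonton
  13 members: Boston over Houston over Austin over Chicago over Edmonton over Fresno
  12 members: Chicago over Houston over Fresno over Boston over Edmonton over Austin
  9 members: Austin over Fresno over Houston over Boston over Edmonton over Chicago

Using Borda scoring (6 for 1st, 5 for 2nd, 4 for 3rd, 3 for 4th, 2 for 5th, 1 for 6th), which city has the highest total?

Austin

Houston: 16×2 + 16×3 + 13×5 + 12×5 + 9×4 = 241
Chicago: 16×4 + 16×2 + 13×3 + 12×6 + 9×1 = 216
Edmonton: 16×6 + 16×1 + 13×2 + 12×2 + 9×2 = 180
Boston: 16×1 + 16×4 + 13×6 + 12×3 + 9×3 = 221
Fresno: 16×3 + 16×6 + 13×1 + 12×4 + 9×5 = 250
Austin: 16×5 + 16×5 + 13×4 + 12×1 + 9×6 = 278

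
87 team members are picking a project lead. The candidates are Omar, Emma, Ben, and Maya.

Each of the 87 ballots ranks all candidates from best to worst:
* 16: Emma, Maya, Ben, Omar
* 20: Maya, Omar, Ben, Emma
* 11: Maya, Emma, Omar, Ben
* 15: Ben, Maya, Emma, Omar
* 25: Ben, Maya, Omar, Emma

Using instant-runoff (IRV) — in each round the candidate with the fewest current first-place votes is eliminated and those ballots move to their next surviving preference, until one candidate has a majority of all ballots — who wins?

Round 1: Omar 0, Emma 16, Ben 40, Maya 31. Omar eliminated.
Round 2: Emma 16, Ben 40, Maya 31. Emma eliminated.
Round 3: Ben 40, Maya 47. Maya has a majority (≥44).

Maya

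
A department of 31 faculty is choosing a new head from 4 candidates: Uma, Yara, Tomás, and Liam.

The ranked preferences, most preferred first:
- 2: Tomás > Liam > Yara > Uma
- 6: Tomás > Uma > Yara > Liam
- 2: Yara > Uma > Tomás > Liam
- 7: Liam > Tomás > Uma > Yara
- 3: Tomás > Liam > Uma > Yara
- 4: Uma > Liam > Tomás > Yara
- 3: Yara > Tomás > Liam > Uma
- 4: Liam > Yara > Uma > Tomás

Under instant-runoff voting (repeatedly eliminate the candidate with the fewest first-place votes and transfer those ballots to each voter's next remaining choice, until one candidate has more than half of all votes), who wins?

Tomás

Round 1: Uma 4, Yara 5, Tomás 11, Liam 11. Uma eliminated.
Round 2: Yara 5, Tomás 11, Liam 15. Yara eliminated.
Round 3: Tomás 16, Liam 15. Tomás has a majority (≥16).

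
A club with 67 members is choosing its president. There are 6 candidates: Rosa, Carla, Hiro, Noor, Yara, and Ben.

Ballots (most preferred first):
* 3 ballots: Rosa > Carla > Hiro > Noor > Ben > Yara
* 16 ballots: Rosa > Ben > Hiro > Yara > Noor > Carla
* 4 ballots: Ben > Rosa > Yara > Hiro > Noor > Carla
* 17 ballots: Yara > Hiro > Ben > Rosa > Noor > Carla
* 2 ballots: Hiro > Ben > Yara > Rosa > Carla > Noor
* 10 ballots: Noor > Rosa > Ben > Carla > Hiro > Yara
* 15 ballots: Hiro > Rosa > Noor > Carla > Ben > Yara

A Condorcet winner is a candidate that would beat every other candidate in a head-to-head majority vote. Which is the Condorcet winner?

Hiro vs Rosa: 34–33
Hiro vs Carla: 54–13
Hiro vs Noor: 57–10
Hiro vs Yara: 46–21
Hiro vs Ben: 37–30
Hiro beats every other candidate.

Hiro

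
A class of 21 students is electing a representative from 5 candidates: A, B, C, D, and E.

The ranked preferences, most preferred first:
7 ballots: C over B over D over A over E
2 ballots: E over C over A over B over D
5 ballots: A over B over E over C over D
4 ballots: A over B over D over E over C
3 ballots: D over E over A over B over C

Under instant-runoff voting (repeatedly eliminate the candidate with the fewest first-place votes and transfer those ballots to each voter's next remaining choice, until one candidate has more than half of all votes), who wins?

Round 1: A 9, B 0, C 7, D 3, E 2. B eliminated.
Round 2: A 9, C 7, D 3, E 2. E eliminated.
Round 3: A 9, C 9, D 3. D eliminated.
Round 4: A 12, C 9. A has a majority (≥11).

A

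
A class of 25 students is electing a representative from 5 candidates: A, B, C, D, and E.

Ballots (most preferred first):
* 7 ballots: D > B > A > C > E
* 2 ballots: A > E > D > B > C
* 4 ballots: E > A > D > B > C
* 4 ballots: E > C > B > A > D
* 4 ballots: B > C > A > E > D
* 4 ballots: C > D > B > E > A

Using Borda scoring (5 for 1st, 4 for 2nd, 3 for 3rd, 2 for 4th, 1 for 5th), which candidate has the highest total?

B

A: 7×3 + 2×5 + 4×4 + 4×2 + 4×3 + 4×1 = 71
B: 7×4 + 2×2 + 4×2 + 4×3 + 4×5 + 4×3 = 84
C: 7×2 + 2×1 + 4×1 + 4×4 + 4×4 + 4×5 = 72
D: 7×5 + 2×3 + 4×3 + 4×1 + 4×1 + 4×4 = 77
E: 7×1 + 2×4 + 4×5 + 4×5 + 4×2 + 4×2 = 71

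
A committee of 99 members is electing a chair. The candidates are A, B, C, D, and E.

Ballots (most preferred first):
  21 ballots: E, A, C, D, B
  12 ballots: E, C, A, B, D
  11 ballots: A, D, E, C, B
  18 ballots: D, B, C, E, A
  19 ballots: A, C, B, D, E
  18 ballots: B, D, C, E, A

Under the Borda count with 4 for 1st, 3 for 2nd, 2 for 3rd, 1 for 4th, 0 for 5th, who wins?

A: 21×3 + 12×2 + 11×4 + 18×0 + 19×4 + 18×0 = 207
B: 21×0 + 12×1 + 11×0 + 18×3 + 19×2 + 18×4 = 176
C: 21×2 + 12×3 + 11×1 + 18×2 + 19×3 + 18×2 = 218
D: 21×1 + 12×0 + 11×3 + 18×4 + 19×1 + 18×3 = 199
E: 21×4 + 12×4 + 11×2 + 18×1 + 19×0 + 18×1 = 190

C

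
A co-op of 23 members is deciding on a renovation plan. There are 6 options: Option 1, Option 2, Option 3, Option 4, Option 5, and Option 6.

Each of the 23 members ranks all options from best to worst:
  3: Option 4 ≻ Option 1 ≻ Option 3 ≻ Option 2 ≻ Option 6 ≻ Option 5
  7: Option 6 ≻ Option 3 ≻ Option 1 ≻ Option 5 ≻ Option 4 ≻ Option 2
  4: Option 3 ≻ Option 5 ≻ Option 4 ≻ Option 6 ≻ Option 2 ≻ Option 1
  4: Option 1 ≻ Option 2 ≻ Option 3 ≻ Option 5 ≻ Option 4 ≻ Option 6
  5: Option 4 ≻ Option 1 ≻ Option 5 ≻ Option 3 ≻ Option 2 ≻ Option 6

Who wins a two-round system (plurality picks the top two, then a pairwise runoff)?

Round 1 first-place votes: Option 1 4, Option 2 0, Option 3 4, Option 4 8, Option 5 0, Option 6 7. Option 4 and Option 6 advance.
Runoff: Option 4 is ranked above Option 6 on 16 ballots, Option 6 above Option 4 on 7.

Option 4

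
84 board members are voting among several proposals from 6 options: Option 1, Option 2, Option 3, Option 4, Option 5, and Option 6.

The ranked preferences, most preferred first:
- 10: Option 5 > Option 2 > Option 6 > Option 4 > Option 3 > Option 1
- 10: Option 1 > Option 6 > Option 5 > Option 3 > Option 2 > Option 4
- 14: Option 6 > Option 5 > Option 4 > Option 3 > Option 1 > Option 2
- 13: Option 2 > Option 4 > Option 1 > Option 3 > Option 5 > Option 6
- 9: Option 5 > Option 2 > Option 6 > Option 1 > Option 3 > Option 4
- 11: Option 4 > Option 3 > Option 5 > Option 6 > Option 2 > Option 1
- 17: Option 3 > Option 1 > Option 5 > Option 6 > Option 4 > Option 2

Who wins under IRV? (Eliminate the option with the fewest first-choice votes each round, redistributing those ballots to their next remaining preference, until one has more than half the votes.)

Round 1: Option 1 10, Option 2 13, Option 3 17, Option 4 11, Option 5 19, Option 6 14. Option 1 eliminated.
Round 2: Option 2 13, Option 3 17, Option 4 11, Option 5 19, Option 6 24. Option 4 eliminated.
Round 3: Option 2 13, Option 3 28, Option 5 19, Option 6 24. Option 2 eliminated.
Round 4: Option 3 41, Option 5 19, Option 6 24. Option 5 eliminated.
Round 5: Option 3 41, Option 6 43. Option 6 has a majority (≥43).

Option 6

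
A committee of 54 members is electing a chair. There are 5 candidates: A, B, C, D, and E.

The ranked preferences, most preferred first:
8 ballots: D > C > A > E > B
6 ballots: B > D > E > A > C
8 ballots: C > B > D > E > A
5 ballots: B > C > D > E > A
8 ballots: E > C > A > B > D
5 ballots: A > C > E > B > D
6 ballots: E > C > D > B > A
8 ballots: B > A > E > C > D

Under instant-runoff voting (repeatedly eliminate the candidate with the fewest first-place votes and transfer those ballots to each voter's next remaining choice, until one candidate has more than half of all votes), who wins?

Round 1: A 5, B 19, C 8, D 8, E 14. A eliminated.
Round 2: B 19, C 13, D 8, E 14. D eliminated.
Round 3: B 19, C 21, E 14. E eliminated.
Round 4: B 19, C 35. C has a majority (≥28).

C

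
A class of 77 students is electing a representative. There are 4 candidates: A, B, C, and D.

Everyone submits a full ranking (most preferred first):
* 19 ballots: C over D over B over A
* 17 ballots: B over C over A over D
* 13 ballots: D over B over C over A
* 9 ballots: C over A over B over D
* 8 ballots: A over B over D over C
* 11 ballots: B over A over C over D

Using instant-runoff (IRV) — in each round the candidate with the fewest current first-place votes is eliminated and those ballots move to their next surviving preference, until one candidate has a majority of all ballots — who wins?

Round 1: A 8, B 28, C 28, D 13. A eliminated.
Round 2: B 36, C 28, D 13. D eliminated.
Round 3: B 49, C 28. B has a majority (≥39).

B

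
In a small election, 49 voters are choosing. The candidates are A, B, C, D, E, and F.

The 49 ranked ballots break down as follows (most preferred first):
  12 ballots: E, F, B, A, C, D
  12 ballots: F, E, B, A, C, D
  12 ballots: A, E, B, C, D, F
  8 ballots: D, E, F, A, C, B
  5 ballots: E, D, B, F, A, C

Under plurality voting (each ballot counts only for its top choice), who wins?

E

First-place votes: A 12, B 0, C 0, D 8, E 17, F 12.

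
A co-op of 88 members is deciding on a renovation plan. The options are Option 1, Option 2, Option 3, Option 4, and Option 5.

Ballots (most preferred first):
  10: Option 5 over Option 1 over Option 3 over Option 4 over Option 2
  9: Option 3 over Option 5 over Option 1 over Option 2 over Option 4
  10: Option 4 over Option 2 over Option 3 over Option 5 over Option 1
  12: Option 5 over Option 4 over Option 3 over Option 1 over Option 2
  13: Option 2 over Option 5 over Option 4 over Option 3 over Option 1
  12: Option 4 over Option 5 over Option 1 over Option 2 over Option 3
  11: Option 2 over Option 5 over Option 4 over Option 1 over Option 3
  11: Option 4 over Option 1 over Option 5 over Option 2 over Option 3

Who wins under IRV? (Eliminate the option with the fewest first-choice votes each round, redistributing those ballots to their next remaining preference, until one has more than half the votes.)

Option 5

Round 1: Option 1 0, Option 2 24, Option 3 9, Option 4 33, Option 5 22. Option 1 eliminated.
Round 2: Option 2 24, Option 3 9, Option 4 33, Option 5 22. Option 3 eliminated.
Round 3: Option 2 24, Option 4 33, Option 5 31. Option 2 eliminated.
Round 4: Option 4 33, Option 5 55. Option 5 has a majority (≥45).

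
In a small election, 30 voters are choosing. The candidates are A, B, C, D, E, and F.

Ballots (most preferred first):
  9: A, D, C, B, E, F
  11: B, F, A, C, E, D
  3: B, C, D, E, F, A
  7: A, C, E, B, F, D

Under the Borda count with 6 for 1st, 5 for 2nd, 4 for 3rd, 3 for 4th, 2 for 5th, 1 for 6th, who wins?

A: 9×6 + 11×4 + 3×1 + 7×6 = 143
B: 9×3 + 11×6 + 3×6 + 7×3 = 132
C: 9×4 + 11×3 + 3×5 + 7×5 = 119
D: 9×5 + 11×1 + 3×4 + 7×1 = 75
E: 9×2 + 11×2 + 3×3 + 7×4 = 77
F: 9×1 + 11×5 + 3×2 + 7×2 = 84

A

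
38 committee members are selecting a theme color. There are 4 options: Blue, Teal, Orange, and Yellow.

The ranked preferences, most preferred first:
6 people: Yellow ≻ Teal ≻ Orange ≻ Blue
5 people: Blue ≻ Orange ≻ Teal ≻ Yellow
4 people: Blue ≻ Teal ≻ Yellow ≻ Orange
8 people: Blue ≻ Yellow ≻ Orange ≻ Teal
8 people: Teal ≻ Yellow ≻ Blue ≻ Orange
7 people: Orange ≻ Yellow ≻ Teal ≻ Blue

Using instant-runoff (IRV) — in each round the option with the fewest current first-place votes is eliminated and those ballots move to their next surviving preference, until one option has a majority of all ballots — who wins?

Teal

Round 1: Blue 17, Teal 8, Orange 7, Yellow 6. Yellow eliminated.
Round 2: Blue 17, Teal 14, Orange 7. Orange eliminated.
Round 3: Blue 17, Teal 21. Teal has a majority (≥20).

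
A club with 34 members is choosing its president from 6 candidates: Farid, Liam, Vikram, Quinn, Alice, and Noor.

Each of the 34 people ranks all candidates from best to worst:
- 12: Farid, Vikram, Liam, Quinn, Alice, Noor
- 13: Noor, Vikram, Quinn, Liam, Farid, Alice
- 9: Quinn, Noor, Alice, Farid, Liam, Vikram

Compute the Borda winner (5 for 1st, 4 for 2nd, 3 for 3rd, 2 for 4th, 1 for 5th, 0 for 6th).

Quinn

Farid: 12×5 + 13×1 + 9×2 = 91
Liam: 12×3 + 13×2 + 9×1 = 71
Vikram: 12×4 + 13×4 + 9×0 = 100
Quinn: 12×2 + 13×3 + 9×5 = 108
Alice: 12×1 + 13×0 + 9×3 = 39
Noor: 12×0 + 13×5 + 9×4 = 101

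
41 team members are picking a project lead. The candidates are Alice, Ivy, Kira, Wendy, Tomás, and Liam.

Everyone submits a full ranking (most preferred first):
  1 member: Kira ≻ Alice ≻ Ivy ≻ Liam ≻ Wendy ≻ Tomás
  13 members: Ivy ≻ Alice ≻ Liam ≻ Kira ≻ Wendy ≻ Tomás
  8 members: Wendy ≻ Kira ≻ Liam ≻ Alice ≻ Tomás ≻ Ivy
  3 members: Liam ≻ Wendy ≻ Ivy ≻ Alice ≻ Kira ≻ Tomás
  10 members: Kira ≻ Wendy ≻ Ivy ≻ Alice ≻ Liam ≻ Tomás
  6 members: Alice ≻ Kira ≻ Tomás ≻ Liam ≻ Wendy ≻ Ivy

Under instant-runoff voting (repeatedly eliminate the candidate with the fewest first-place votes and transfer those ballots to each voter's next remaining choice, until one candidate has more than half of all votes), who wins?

Kira

Round 1: Alice 6, Ivy 13, Kira 11, Wendy 8, Tomás 0, Liam 3. Tomás eliminated.
Round 2: Alice 6, Ivy 13, Kira 11, Wendy 8, Liam 3. Liam eliminated.
Round 3: Alice 6, Ivy 13, Kira 11, Wendy 11. Alice eliminated.
Round 4: Ivy 13, Kira 17, Wendy 11. Wendy eliminated.
Round 5: Ivy 16, Kira 25. Kira has a majority (≥21).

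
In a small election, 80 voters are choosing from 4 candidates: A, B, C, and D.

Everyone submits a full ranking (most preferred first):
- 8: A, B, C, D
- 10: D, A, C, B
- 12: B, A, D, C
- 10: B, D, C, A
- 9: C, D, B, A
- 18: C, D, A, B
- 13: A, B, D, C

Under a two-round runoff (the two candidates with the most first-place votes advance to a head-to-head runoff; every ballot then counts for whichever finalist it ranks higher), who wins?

B

Round 1 first-place votes: A 21, B 22, C 27, D 10. C and B advance.
Runoff: C is ranked above B on 37 ballots, B above C on 43.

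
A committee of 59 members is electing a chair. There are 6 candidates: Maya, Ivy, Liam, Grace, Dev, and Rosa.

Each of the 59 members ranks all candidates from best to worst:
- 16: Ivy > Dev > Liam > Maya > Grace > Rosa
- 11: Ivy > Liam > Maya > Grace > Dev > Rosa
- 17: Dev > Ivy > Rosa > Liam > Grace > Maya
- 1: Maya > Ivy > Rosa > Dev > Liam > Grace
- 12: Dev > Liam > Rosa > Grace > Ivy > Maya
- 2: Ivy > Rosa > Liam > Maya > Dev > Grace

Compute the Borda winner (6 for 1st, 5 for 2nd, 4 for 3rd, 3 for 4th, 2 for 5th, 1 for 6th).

Maya: 16×3 + 11×4 + 17×1 + 1×6 + 12×1 + 2×3 = 133
Ivy: 16×6 + 11×6 + 17×5 + 1×5 + 12×2 + 2×6 = 288
Liam: 16×4 + 11×5 + 17×3 + 1×2 + 12×5 + 2×4 = 240
Grace: 16×2 + 11×3 + 17×2 + 1×1 + 12×3 + 2×1 = 138
Dev: 16×5 + 11×2 + 17×6 + 1×3 + 12×6 + 2×2 = 283
Rosa: 16×1 + 11×1 + 17×4 + 1×4 + 12×4 + 2×5 = 157

Ivy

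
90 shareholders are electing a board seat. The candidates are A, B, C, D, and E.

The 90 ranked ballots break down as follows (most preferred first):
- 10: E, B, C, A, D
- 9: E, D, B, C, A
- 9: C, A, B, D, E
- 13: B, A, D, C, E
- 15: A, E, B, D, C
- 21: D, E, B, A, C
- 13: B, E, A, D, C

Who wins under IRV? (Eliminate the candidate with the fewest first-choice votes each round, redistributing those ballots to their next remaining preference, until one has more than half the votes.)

B

Round 1: A 15, B 26, C 9, D 21, E 19. C eliminated.
Round 2: A 24, B 26, D 21, E 19. E eliminated.
Round 3: A 24, B 36, D 30. A eliminated.
Round 4: B 60, D 30. B has a majority (≥46).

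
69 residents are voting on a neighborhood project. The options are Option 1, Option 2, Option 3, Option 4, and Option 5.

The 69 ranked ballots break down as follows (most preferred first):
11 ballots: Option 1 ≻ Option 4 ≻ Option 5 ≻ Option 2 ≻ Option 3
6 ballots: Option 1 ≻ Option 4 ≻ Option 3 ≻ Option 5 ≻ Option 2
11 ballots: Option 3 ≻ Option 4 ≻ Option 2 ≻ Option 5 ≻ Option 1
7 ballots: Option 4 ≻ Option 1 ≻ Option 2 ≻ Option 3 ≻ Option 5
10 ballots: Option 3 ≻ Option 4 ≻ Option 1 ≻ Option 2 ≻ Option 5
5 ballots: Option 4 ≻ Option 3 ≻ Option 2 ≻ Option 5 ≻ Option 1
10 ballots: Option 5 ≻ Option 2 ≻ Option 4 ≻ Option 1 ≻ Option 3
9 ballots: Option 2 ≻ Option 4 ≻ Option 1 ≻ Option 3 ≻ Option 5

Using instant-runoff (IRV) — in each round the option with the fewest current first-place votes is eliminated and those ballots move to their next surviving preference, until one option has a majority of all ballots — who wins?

Round 1: Option 1 17, Option 2 9, Option 3 21, Option 4 12, Option 5 10. Option 2 eliminated.
Round 2: Option 1 17, Option 3 21, Option 4 21, Option 5 10. Option 5 eliminated.
Round 3: Option 1 17, Option 3 21, Option 4 31. Option 1 eliminated.
Round 4: Option 3 21, Option 4 48. Option 4 has a majority (≥35).

Option 4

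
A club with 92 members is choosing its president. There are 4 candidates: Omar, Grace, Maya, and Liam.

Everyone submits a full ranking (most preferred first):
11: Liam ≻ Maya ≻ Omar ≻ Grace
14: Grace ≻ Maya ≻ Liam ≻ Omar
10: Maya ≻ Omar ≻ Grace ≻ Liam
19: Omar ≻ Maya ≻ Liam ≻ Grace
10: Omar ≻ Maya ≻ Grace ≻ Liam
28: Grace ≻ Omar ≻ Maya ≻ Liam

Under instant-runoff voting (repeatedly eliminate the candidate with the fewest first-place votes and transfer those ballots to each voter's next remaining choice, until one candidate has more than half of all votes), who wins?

Round 1: Omar 29, Grace 42, Maya 10, Liam 11. Maya eliminated.
Round 2: Omar 39, Grace 42, Liam 11. Liam eliminated.
Round 3: Omar 50, Grace 42. Omar has a majority (≥47).

Omar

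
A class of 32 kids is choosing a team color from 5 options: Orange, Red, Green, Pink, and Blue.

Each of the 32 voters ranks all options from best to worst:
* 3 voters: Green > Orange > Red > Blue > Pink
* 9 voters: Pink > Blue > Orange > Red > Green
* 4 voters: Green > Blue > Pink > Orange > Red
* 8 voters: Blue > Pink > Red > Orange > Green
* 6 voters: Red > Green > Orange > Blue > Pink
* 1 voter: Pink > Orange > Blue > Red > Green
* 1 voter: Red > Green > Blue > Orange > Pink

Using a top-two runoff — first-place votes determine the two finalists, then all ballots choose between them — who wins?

Round 1 first-place votes: Orange 0, Red 7, Green 7, Pink 10, Blue 8. Pink and Blue advance.
Runoff: Pink is ranked above Blue on 10 ballots, Blue above Pink on 22.

Blue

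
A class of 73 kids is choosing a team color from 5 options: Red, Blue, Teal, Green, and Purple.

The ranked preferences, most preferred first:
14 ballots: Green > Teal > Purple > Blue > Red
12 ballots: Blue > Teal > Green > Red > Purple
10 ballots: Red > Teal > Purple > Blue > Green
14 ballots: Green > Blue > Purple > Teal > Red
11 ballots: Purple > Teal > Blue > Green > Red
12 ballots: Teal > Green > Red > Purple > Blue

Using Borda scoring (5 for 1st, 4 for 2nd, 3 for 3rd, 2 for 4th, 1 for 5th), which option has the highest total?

Red: 14×1 + 12×2 + 10×5 + 14×1 + 11×1 + 12×3 = 149
Blue: 14×2 + 12×5 + 10×2 + 14×4 + 11×3 + 12×1 = 209
Teal: 14×4 + 12×4 + 10×4 + 14×2 + 11×4 + 12×5 = 276
Green: 14×5 + 12×3 + 10×1 + 14×5 + 11×2 + 12×4 = 256
Purple: 14×3 + 12×1 + 10×3 + 14×3 + 11×5 + 12×2 = 205

Teal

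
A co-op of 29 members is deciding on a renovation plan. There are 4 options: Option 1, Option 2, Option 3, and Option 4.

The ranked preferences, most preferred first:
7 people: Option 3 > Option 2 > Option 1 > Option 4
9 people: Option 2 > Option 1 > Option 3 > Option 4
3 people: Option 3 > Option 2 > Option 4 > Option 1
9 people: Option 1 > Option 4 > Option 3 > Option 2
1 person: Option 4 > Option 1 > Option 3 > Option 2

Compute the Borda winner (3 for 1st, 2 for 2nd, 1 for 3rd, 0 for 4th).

Option 1

Option 1: 7×1 + 9×2 + 3×0 + 9×3 + 1×2 = 54
Option 2: 7×2 + 9×3 + 3×2 + 9×0 + 1×0 = 47
Option 3: 7×3 + 9×1 + 3×3 + 9×1 + 1×1 = 49
Option 4: 7×0 + 9×0 + 3×1 + 9×2 + 1×3 = 24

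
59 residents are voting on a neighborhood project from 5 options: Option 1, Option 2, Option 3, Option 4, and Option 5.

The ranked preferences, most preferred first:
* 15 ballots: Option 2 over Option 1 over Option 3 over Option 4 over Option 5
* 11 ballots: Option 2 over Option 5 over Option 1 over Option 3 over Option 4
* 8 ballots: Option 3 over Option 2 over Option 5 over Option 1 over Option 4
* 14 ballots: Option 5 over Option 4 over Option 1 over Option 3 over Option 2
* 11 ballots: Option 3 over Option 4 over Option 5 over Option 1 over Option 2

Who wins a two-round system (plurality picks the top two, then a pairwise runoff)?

Option 3

Round 1 first-place votes: Option 1 0, Option 2 26, Option 3 19, Option 4 0, Option 5 14. Option 2 and Option 3 advance.
Runoff: Option 2 is ranked above Option 3 on 26 ballots, Option 3 above Option 2 on 33.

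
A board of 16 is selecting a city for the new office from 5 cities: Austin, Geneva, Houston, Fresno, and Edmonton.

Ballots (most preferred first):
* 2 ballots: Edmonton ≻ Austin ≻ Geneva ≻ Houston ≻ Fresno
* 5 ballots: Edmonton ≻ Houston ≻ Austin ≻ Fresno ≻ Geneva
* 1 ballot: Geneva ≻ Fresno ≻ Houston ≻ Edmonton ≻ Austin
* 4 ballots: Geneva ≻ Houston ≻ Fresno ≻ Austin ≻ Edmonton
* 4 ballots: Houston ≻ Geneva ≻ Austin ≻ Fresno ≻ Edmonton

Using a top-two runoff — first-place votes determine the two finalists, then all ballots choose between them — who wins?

Geneva

Round 1 first-place votes: Austin 0, Geneva 5, Houston 4, Fresno 0, Edmonton 7. Edmonton and Geneva advance.
Runoff: Edmonton is ranked above Geneva on 7 ballots, Geneva above Edmonton on 9.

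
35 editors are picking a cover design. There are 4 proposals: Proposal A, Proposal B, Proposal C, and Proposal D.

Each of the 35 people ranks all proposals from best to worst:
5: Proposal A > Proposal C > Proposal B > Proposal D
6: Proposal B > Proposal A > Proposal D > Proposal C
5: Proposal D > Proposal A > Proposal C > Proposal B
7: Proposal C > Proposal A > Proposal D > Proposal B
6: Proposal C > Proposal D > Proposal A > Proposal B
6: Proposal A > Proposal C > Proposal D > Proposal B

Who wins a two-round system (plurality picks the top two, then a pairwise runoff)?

Round 1 first-place votes: Proposal A 11, Proposal B 6, Proposal C 13, Proposal D 5. Proposal C and Proposal A advance.
Runoff: Proposal C is ranked above Proposal A on 13 ballots, Proposal A above Proposal C on 22.

Proposal A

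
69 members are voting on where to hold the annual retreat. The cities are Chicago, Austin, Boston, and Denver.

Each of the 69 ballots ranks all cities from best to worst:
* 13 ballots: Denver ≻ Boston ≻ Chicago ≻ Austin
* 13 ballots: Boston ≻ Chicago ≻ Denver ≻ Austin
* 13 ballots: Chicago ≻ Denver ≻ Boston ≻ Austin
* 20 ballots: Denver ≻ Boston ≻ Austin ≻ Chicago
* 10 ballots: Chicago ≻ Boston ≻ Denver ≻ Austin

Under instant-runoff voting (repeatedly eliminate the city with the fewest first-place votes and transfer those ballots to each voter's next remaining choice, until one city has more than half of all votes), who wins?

Round 1: Chicago 23, Austin 0, Boston 13, Denver 33. Austin eliminated.
Round 2: Chicago 23, Boston 13, Denver 33. Boston eliminated.
Round 3: Chicago 36, Denver 33. Chicago has a majority (≥35).

Chicago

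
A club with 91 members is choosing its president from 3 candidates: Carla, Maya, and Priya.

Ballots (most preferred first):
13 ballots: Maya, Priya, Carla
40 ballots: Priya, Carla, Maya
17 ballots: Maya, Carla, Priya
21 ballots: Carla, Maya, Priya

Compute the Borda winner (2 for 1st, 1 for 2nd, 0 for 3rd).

Carla: 13×0 + 40×1 + 17×1 + 21×2 = 99
Maya: 13×2 + 40×0 + 17×2 + 21×1 = 81
Priya: 13×1 + 40×2 + 17×0 + 21×0 = 93

Carla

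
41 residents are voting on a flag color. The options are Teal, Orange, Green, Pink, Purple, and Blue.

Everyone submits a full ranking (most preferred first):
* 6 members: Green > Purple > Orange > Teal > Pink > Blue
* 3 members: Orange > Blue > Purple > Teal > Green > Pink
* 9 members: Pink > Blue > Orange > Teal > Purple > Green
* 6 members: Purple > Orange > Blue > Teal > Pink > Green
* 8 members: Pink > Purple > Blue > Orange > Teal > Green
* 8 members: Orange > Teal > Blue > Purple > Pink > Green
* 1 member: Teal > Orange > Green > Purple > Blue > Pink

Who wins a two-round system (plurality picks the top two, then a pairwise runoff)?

Orange

Round 1 first-place votes: Teal 1, Orange 11, Green 6, Pink 17, Purple 6, Blue 0. Pink and Orange advance.
Runoff: Pink is ranked above Orange on 17 ballots, Orange above Pink on 24.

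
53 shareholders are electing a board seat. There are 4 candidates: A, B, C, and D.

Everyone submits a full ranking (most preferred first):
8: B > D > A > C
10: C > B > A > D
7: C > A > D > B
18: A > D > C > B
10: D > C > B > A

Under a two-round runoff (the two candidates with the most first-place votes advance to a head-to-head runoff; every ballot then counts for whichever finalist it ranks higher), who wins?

Round 1 first-place votes: A 18, B 8, C 17, D 10. A and C advance.
Runoff: A is ranked above C on 26 ballots, C above A on 27.

C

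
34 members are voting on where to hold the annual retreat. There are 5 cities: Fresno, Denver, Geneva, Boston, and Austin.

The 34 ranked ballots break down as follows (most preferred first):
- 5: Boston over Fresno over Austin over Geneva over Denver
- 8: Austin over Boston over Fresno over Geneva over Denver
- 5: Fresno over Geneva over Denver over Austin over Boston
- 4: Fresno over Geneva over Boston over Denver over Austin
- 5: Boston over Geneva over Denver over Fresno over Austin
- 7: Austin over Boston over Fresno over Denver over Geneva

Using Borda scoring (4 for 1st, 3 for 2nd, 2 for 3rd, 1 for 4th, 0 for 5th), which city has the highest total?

Boston

Fresno: 5×3 + 8×2 + 5×4 + 4×4 + 5×1 + 7×2 = 86
Denver: 5×0 + 8×0 + 5×2 + 4×1 + 5×2 + 7×1 = 31
Geneva: 5×1 + 8×1 + 5×3 + 4×3 + 5×3 + 7×0 = 55
Boston: 5×4 + 8×3 + 5×0 + 4×2 + 5×4 + 7×3 = 93
Austin: 5×2 + 8×4 + 5×1 + 4×0 + 5×0 + 7×4 = 75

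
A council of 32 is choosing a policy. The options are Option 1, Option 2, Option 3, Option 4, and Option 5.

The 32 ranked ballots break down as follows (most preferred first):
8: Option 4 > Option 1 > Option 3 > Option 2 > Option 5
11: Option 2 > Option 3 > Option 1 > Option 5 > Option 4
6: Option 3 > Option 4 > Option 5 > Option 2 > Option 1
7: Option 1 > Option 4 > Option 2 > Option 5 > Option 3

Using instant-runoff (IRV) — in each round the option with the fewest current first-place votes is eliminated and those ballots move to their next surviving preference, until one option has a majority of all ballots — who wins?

Option 4

Round 1: Option 1 7, Option 2 11, Option 3 6, Option 4 8, Option 5 0. Option 5 eliminated.
Round 2: Option 1 7, Option 2 11, Option 3 6, Option 4 8. Option 3 eliminated.
Round 3: Option 1 7, Option 2 11, Option 4 14. Option 1 eliminated.
Round 4: Option 2 11, Option 4 21. Option 4 has a majority (≥17).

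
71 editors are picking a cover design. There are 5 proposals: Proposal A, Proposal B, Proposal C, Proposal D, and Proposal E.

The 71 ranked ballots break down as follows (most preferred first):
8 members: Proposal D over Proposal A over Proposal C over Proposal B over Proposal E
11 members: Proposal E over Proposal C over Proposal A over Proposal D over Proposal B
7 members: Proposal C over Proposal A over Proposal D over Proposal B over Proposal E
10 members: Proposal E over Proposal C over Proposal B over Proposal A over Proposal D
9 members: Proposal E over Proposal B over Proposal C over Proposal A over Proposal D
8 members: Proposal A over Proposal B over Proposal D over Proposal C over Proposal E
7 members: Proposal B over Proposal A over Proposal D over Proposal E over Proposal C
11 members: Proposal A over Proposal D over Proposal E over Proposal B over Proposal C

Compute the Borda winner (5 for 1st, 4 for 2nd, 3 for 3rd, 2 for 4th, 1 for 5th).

Proposal A: 8×4 + 11×3 + 7×4 + 10×2 + 9×2 + 8×5 + 7×4 + 11×5 = 254
Proposal B: 8×2 + 11×1 + 7×2 + 10×3 + 9×4 + 8×4 + 7×5 + 11×2 = 196
Proposal C: 8×3 + 11×4 + 7×5 + 10×4 + 9×3 + 8×2 + 7×1 + 11×1 = 204
Proposal D: 8×5 + 11×2 + 7×3 + 10×1 + 9×1 + 8×3 + 7×3 + 11×4 = 191
Proposal E: 8×1 + 11×5 + 7×1 + 10×5 + 9×5 + 8×1 + 7×2 + 11×3 = 220

Proposal A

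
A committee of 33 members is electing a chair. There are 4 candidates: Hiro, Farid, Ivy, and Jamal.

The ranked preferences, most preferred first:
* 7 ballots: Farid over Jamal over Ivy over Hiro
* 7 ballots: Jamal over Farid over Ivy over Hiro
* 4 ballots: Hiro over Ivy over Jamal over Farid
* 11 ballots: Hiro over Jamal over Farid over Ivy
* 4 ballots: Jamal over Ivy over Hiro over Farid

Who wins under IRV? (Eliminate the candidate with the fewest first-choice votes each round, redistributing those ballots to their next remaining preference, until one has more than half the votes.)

Jamal

Round 1: Hiro 15, Farid 7, Ivy 0, Jamal 11. Ivy eliminated.
Round 2: Hiro 15, Farid 7, Jamal 11. Farid eliminated.
Round 3: Hiro 15, Jamal 18. Jamal has a majority (≥17).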